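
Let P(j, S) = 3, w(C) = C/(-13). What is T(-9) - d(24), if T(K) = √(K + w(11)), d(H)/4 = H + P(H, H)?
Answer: -108 + 8*I*√26/13 ≈ -108.0 + 3.1379*I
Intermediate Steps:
w(C) = -C/13 (w(C) = C*(-1/13) = -C/13)
d(H) = 12 + 4*H (d(H) = 4*(H + 3) = 4*(3 + H) = 12 + 4*H)
T(K) = √(-11/13 + K) (T(K) = √(K - 1/13*11) = √(K - 11/13) = √(-11/13 + K))
T(-9) - d(24) = √(-143 + 169*(-9))/13 - (12 + 4*24) = √(-143 - 1521)/13 - (12 + 96) = √(-1664)/13 - 1*108 = (8*I*√26)/13 - 108 = 8*I*√26/13 - 108 = -108 + 8*I*√26/13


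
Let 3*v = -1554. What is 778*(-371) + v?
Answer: -289156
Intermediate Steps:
v = -518 (v = (⅓)*(-1554) = -518)
778*(-371) + v = 778*(-371) - 518 = -288638 - 518 = -289156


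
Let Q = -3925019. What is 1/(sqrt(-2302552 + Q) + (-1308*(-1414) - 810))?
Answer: 616234/1139235104125 - I*sqrt(6227571)/3417705312375 ≈ 5.4092e-7 - 7.3017e-10*I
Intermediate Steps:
1/(sqrt(-2302552 + Q) + (-1308*(-1414) - 810)) = 1/(sqrt(-2302552 - 3925019) + (-1308*(-1414) - 810)) = 1/(sqrt(-6227571) + (1849512 - 810)) = 1/(I*sqrt(6227571) + 1848702) = 1/(1848702 + I*sqrt(6227571))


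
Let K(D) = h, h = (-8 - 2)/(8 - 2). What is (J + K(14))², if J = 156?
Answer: 214369/9 ≈ 23819.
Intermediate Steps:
h = -5/3 (h = -10/6 = -10*⅙ = -5/3 ≈ -1.6667)
K(D) = -5/3
(J + K(14))² = (156 - 5/3)² = (463/3)² = 214369/9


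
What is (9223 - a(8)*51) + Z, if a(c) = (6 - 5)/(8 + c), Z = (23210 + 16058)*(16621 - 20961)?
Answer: -2726622403/16 ≈ -1.7041e+8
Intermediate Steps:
Z = -170423120 (Z = 39268*(-4340) = -170423120)
a(c) = 1/(8 + c)
(9223 - a(8)*51) + Z = (9223 - 51/(8 + 8)) - 170423120 = (9223 - 51/16) - 170423120 = 147517/16 - 170423120 = -2726622403/16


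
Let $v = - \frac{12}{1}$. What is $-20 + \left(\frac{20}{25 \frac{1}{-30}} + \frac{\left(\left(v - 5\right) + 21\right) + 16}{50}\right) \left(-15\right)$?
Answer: $334$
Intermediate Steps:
$v = -12$ ($v = \left(-12\right) 1 = -12$)
$-20 + \left(\frac{20}{25 \frac{1}{-30}} + \frac{\left(\left(v - 5\right) + 21\right) + 16}{50}\right) \left(-15\right) = -20 + \left(\frac{20}{25 \frac{1}{-30}} + \frac{\left(\left(-12 - 5\right) + 21\right) + 16}{50}\right) \left(-15\right) = -20 + \left(\frac{20}{25 \left(- \frac{1}{30}\right)} + \left(\left(-17 + 21\right) + 16\right) \frac{1}{50}\right) \left(-15\right) = -20 + \left(\frac{20}{- \frac{5}{6}} + \left(4 + 16\right) \frac{1}{50}\right) \left(-15\right) = -20 + \left(20 \left(- \frac{6}{5}\right) + 20 \cdot \frac{1}{50}\right) \left(-15\right) = -20 + \left(-24 + \frac{2}{5}\right) \left(-15\right) = -20 - -354 = -20 + 354 = 334$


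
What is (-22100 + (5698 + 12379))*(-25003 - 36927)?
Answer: 249144390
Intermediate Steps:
(-22100 + (5698 + 12379))*(-25003 - 36927) = (-22100 + 18077)*(-61930) = -4023*(-61930) = 249144390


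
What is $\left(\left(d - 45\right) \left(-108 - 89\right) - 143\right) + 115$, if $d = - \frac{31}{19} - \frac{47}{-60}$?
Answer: $\frac{10264679}{1140} \approx 9004.1$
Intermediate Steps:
$d = - \frac{967}{1140}$ ($d = \left(-31\right) \frac{1}{19} - - \frac{47}{60} = - \frac{31}{19} + \frac{47}{60} = - \frac{967}{1140} \approx -0.84825$)
$\left(\left(d - 45\right) \left(-108 - 89\right) - 143\right) + 115 = \left(\left(- \frac{967}{1140} - 45\right) \left(-108 - 89\right) - 143\right) + 115 = \left(\left(- \frac{52267}{1140}\right) \left(-197\right) - 143\right) + 115 = \left(\frac{10296599}{1140} - 143\right) + 115 = \frac{10133579}{1140} + 115 = \frac{10264679}{1140}$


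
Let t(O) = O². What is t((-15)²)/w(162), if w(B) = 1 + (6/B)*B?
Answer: 50625/7 ≈ 7232.1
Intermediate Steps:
w(B) = 7 (w(B) = 1 + 6 = 7)
t((-15)²)/w(162) = ((-15)²)²/7 = 225²*(⅐) = 50625*(⅐) = 50625/7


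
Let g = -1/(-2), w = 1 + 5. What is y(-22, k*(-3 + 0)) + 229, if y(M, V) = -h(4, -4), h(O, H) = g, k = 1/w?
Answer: 457/2 ≈ 228.50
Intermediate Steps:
w = 6
k = ⅙ (k = 1/6 = ⅙ ≈ 0.16667)
g = ½ (g = -1*(-½) = ½ ≈ 0.50000)
h(O, H) = ½
y(M, V) = -½ (y(M, V) = -1*½ = -½)
y(-22, k*(-3 + 0)) + 229 = -½ + 229 = 457/2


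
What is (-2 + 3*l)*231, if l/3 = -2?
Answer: -4620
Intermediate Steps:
l = -6 (l = 3*(-2) = -6)
(-2 + 3*l)*231 = (-2 + 3*(-6))*231 = (-2 - 18)*231 = -20*231 = -4620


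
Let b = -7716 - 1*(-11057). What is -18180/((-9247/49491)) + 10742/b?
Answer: 3006151986854/30894227 ≈ 97305.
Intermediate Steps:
b = 3341 (b = -7716 + 11057 = 3341)
-18180/((-9247/49491)) + 10742/b = -18180/((-9247/49491)) + 10742/3341 = -18180/((-9247*1/49491)) + 10742*(1/3341) = -18180/(-9247/49491) + 10742/3341 = -18180*(-49491/9247) + 10742/3341 = 899746380/9247 + 10742/3341 = 3006151986854/30894227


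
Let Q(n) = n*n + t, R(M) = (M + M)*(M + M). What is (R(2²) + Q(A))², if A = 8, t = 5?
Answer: 17689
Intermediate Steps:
R(M) = 4*M² (R(M) = (2*M)*(2*M) = 4*M²)
Q(n) = 5 + n² (Q(n) = n*n + 5 = n² + 5 = 5 + n²)
(R(2²) + Q(A))² = (4*(2²)² + (5 + 8²))² = (4*4² + (5 + 64))² = (4*16 + 69)² = (64 + 69)² = 133² = 17689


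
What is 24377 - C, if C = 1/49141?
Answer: 1197910156/49141 ≈ 24377.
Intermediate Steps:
C = 1/49141 ≈ 2.0350e-5
24377 - C = 24377 - 1*1/49141 = 24377 - 1/49141 = 1197910156/49141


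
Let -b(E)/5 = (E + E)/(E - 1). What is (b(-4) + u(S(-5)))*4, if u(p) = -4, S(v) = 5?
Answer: -48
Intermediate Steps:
b(E) = -10*E/(-1 + E) (b(E) = -5*(E + E)/(E - 1) = -5*2*E/(-1 + E) = -10*E/(-1 + E))
(b(-4) + u(S(-5)))*4 = (-10*(-4)/(-1 - 4) - 4)*4 = (-10*(-4)/(-5) - 4)*4 = (-10*(-4)*(-⅕) - 4)*4 = (-8 - 4)*4 = -12*4 = -48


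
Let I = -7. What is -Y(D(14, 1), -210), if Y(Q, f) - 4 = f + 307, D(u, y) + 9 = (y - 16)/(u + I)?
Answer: -101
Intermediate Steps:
D(u, y) = -9 + (-16 + y)/(-7 + u) (D(u, y) = -9 + (y - 16)/(u - 7) = -9 + (-16 + y)/(-7 + u))
Y(Q, f) = 311 + f (Y(Q, f) = 4 + (f + 307) = 4 + (307 + f) = 311 + f)
-Y(D(14, 1), -210) = -(311 - 210) = -1*101 = -101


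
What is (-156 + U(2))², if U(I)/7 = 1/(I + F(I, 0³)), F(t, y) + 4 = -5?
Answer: 24649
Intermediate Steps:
F(t, y) = -9 (F(t, y) = -4 - 5 = -9)
U(I) = 7/(-9 + I) (U(I) = 7/(I - 9) = 7/(-9 + I))
(-156 + U(2))² = (-156 + 7/(-9 + 2))² = (-156 + 7/(-7))² = (-156 + 7*(-⅐))² = (-156 - 1)² = (-157)² = 24649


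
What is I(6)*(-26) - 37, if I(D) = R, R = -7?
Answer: 145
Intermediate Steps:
I(D) = -7
I(6)*(-26) - 37 = -7*(-26) - 37 = 182 - 37 = 145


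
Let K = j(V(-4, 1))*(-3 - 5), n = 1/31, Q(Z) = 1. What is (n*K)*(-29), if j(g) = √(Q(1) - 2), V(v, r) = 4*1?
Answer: 232*I/31 ≈ 7.4839*I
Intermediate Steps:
V(v, r) = 4
n = 1/31 ≈ 0.032258
j(g) = I (j(g) = √(1 - 2) = √(-1) = I)
K = -8*I (K = I*(-3 - 5) = I*(-8) = -8*I ≈ -8.0*I)
(n*K)*(-29) = ((-8*I)/31)*(-29) = -8*I/31*(-29) = 232*I/31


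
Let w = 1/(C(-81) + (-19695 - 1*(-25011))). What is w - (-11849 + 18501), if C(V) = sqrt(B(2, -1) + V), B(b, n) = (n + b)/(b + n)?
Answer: -6652 + 1/(5316 + 4*I*sqrt(5)) ≈ -6652.0 - 3.165e-7*I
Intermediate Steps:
B(b, n) = 1 (B(b, n) = (b + n)/(b + n) = 1)
C(V) = sqrt(1 + V)
w = 1/(5316 + 4*I*sqrt(5)) (w = 1/(sqrt(1 - 81) + (-19695 - 1*(-25011))) = 1/(sqrt(-80) + (-19695 + 25011)) = 1/(4*I*sqrt(5) + 5316) = 1/(5316 + 4*I*sqrt(5)) ≈ 0.00018811 - 3.165e-7*I)
w - (-11849 + 18501) = (1329/7064984 - I*sqrt(5)/7064984) - (-11849 + 18501) = (1329/7064984 - I*sqrt(5)/7064984) - 1*6652 = (1329/7064984 - I*sqrt(5)/7064984) - 6652 = -46996272239/7064984 - I*sqrt(5)/7064984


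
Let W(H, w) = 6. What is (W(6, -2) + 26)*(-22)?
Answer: -704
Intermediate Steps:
(W(6, -2) + 26)*(-22) = (6 + 26)*(-22) = 32*(-22) = -704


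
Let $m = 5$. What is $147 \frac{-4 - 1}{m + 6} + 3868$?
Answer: $\frac{41813}{11} \approx 3801.2$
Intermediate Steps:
$147 \frac{-4 - 1}{m + 6} + 3868 = 147 \frac{-4 - 1}{5 + 6} + 3868 = 147 \left(- \frac{5}{11}\right) + 3868 = - \frac{735}{11} + 3868 = \frac{41813}{11}$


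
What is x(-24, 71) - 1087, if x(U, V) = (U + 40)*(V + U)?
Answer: -335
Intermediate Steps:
x(U, V) = (40 + U)*(U + V)
x(-24, 71) - 1087 = ((-24)² + 40*(-24) + 40*71 - 24*71) - 1087 = (576 - 960 + 2840 - 1704) - 1087 = 752 - 1087 = -335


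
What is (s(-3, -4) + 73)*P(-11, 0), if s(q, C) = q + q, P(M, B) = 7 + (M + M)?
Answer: -1005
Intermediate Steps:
P(M, B) = 7 + 2*M
s(q, C) = 2*q
(s(-3, -4) + 73)*P(-11, 0) = (2*(-3) + 73)*(7 + 2*(-11)) = (-6 + 73)*(7 - 22) = 67*(-15) = -1005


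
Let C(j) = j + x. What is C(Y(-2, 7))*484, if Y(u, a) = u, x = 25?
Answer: 11132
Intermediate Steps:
C(j) = 25 + j (C(j) = j + 25 = 25 + j)
C(Y(-2, 7))*484 = (25 - 2)*484 = 23*484 = 11132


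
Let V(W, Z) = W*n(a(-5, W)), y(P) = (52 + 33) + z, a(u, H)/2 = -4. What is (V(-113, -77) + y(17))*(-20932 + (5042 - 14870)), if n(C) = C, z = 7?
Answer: -30636960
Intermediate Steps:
a(u, H) = -8 (a(u, H) = 2*(-4) = -8)
y(P) = 92 (y(P) = (52 + 33) + 7 = 85 + 7 = 92)
V(W, Z) = -8*W (V(W, Z) = W*(-8) = -8*W)
(V(-113, -77) + y(17))*(-20932 + (5042 - 14870)) = (-8*(-113) + 92)*(-20932 + (5042 - 14870)) = (904 + 92)*(-20932 - 9828) = 996*(-30760) = -30636960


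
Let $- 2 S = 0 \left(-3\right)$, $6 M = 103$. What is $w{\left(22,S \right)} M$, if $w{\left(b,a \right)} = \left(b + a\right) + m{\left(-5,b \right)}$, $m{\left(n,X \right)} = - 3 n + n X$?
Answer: $- \frac{7519}{6} \approx -1253.2$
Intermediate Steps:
$M = \frac{103}{6}$ ($M = \frac{1}{6} \cdot 103 = \frac{103}{6} \approx 17.167$)
$S = 0$ ($S = - \frac{0 \left(-3\right)}{2} = \left(- \frac{1}{2}\right) 0 = 0$)
$m{\left(n,X \right)} = - 3 n + X n$
$w{\left(b,a \right)} = 15 + a - 4 b$ ($w{\left(b,a \right)} = \left(b + a\right) - 5 \left(-3 + b\right) = \left(a + b\right) - \left(-15 + 5 b\right) = 15 + a - 4 b$)
$w{\left(22,S \right)} M = \left(15 + 0 - 88\right) \frac{103}{6} = \left(-73\right) \frac{103}{6} = - \frac{7519}{6}$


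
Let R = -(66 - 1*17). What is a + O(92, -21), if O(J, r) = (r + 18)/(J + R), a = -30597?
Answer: -1315674/43 ≈ -30597.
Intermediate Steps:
R = -49 (R = -(66 - 17) = -1*49 = -49)
O(J, r) = (18 + r)/(-49 + J) (O(J, r) = (r + 18)/(J - 49) = (18 + r)/(-49 + J))
a + O(92, -21) = -30597 + (18 - 21)/(-49 + 92) = -30597 - 3/43 = -1315674/43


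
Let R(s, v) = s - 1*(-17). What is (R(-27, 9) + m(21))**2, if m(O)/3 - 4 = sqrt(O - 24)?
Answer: -23 + 12*I*sqrt(3) ≈ -23.0 + 20.785*I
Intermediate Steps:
R(s, v) = 17 + s (R(s, v) = s + 17 = 17 + s)
m(O) = 12 + 3*sqrt(-24 + O) (m(O) = 12 + 3*sqrt(O - 24) = 12 + 3*sqrt(-24 + O))
(R(-27, 9) + m(21))**2 = ((17 - 27) + (12 + 3*sqrt(-24 + 21)))**2 = (-10 + (12 + 3*sqrt(-3)))**2 = (-10 + (12 + 3*(I*sqrt(3))))**2 = (-10 + (12 + 3*I*sqrt(3)))**2 = (2 + 3*I*sqrt(3))**2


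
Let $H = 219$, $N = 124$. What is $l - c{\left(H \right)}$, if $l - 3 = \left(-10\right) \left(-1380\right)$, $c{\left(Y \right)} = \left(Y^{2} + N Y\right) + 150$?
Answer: $-61464$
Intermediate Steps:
$c{\left(Y \right)} = 150 + Y^{2} + 124 Y$ ($c{\left(Y \right)} = \left(Y^{2} + 124 Y\right) + 150 = 150 + Y^{2} + 124 Y$)
$l = 13803$ ($l = 3 - -13800 = 3 + 13800 = 13803$)
$l - c{\left(H \right)} = 13803 - \left(150 + 219^{2} + 124 \cdot 219\right) = 13803 - \left(150 + 47961 + 27156\right) = 13803 - 75267 = -61464$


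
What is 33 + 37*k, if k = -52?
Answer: -1891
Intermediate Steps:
33 + 37*k = 33 + 37*(-52) = 33 - 1924 = -1891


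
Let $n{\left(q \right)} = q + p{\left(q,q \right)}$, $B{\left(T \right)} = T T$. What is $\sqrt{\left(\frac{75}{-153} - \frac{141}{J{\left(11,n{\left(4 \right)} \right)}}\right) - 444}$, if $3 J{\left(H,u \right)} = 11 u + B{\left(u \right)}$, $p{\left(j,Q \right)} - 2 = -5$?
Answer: $\frac{i \sqrt{4991217}}{102} \approx 21.903 i$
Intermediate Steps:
$p{\left(j,Q \right)} = -3$ ($p{\left(j,Q \right)} = 2 - 5 = -3$)
$B{\left(T \right)} = T^{2}$
$n{\left(q \right)} = -3 + q$ ($n{\left(q \right)} = q - 3 = -3 + q$)
$J{\left(H,u \right)} = \frac{u^{2}}{3} + \frac{11 u}{3}$ ($J{\left(H,u \right)} = \frac{11 u + u^{2}}{3} = \frac{u^{2} + 11 u}{3} = \frac{u^{2}}{3} + \frac{11 u}{3}$)
$\sqrt{\left(\frac{75}{-153} - \frac{141}{J{\left(11,n{\left(4 \right)} \right)}}\right) - 444} = \sqrt{\left(\frac{75}{-153} - \frac{141}{\frac{1}{3} \left(-3 + 4\right) \left(11 + \left(-3 + 4\right)\right)}\right) - 444} = \sqrt{\left(75 \left(- \frac{1}{153}\right) - \frac{141}{\frac{1}{3} \cdot 1 \left(11 + 1\right)}\right) - 444} = \sqrt{\left(- \frac{25}{51} - \frac{141}{\frac{1}{3} \cdot 1 \cdot 12}\right) - 444} = \sqrt{\left(- \frac{25}{51} - \frac{141}{4}\right) - 444} = \sqrt{- \frac{7291}{204} - 444} = \sqrt{- \frac{97867}{204}} = \frac{i \sqrt{4991217}}{102}$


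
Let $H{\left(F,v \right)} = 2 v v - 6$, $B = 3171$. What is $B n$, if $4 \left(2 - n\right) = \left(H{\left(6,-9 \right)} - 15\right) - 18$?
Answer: $- \frac{364665}{4} \approx -91166.0$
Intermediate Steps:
$H{\left(F,v \right)} = -6 + 2 v^{2}$ ($H{\left(F,v \right)} = 2 v^{2} - 6 = -6 + 2 v^{2}$)
$n = - \frac{115}{4}$ ($n = 2 - \frac{\left(\left(-6 + 2 \left(-9\right)^{2}\right) - 15\right) - 18}{4} = 2 - \frac{\left(\left(-6 + 2 \cdot 81\right) - 15\right) - 18}{4} = 2 - \frac{\left(\left(-6 + 162\right) - 15\right) - 18}{4} = 2 - \frac{\left(156 - 15\right) - 18}{4} = 2 - \frac{141 - 18}{4} = 2 - \frac{123}{4} = - \frac{115}{4} \approx -28.75$)
$B n = 3171 \left(- \frac{115}{4}\right) = - \frac{364665}{4}$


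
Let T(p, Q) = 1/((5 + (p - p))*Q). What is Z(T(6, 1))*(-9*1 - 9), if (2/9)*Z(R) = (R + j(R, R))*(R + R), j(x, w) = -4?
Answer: 3078/25 ≈ 123.12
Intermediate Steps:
T(p, Q) = 1/(5*Q) (T(p, Q) = 1/((5 + 0)*Q) = 1/(5*Q))
Z(R) = 9*R*(-4 + R) (Z(R) = 9*((R - 4)*(R + R))/2 = 9*((-4 + R)*(2*R))/2 = 9*(2*R*(-4 + R))/2 = 9*R*(-4 + R))
Z(T(6, 1))*(-9*1 - 9) = (9*((⅕)/1)*(-4 + (⅕)/1))*(-9*1 - 9) = (9*((⅕)*1)*(-4 + (⅕)*1))*(-9 - 9) = (9*(⅕)*(-4 + ⅕))*(-18) = (9*(⅕)*(-19/5))*(-18) = -171/25*(-18) = 3078/25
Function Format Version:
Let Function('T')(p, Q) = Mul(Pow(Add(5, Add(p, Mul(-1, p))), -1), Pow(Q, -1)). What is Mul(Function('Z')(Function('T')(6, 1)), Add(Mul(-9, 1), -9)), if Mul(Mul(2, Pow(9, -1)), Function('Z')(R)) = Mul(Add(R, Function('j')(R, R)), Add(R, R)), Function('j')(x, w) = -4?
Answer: Rational(3078, 25) ≈ 123.12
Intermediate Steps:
Function('T')(p, Q) = Mul(Rational(1, 5), Pow(Q, -1)) (Function('T')(p, Q) = Mul(Pow(Add(5, 0), -1), Pow(Q, -1)) = Mul(Pow(5, -1), Pow(Q, -1)) = Mul(Rational(1, 5), Pow(Q, -1)))
Function('Z')(R) = Mul(9, R, Add(-4, R)) (Function('Z')(R) = Mul(Rational(9, 2), Mul(Add(R, -4), Add(R, R))) = Mul(Rational(9, 2), Mul(Add(-4, R), Mul(2, R))) = Mul(Rational(9, 2), Mul(2, R, Add(-4, R))) = Mul(9, R, Add(-4, R)))
Mul(Function('Z')(Function('T')(6, 1)), Add(Mul(-9, 1), -9)) = Mul(Mul(9, Mul(Rational(1, 5), Pow(1, -1)), Add(-4, Mul(Rational(1, 5), Pow(1, -1)))), Add(Mul(-9, 1), -9)) = Mul(Mul(9, Mul(Rational(1, 5), 1), Add(-4, Mul(Rational(1, 5), 1))), Add(-9, -9)) = Mul(Mul(9, Rational(1, 5), Add(-4, Rational(1, 5))), -18) = Mul(Mul(9, Rational(1, 5), Rational(-19, 5)), -18) = Mul(Rational(-171, 25), -18) = Rational(3078, 25)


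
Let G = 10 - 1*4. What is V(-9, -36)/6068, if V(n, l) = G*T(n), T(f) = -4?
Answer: -6/1517 ≈ -0.0039552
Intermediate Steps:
G = 6 (G = 10 - 4 = 6)
V(n, l) = -24 (V(n, l) = 6*(-4) = -24)
V(-9, -36)/6068 = -24/6068 = -24*1/6068 = -6/1517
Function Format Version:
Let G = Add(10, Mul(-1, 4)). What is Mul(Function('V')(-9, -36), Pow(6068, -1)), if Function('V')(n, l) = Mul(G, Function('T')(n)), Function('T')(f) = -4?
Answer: Rational(-6, 1517) ≈ -0.0039552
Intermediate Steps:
G = 6 (G = Add(10, -4) = 6)
Function('V')(n, l) = -24 (Function('V')(n, l) = Mul(6, -4) = -24)
Mul(Function('V')(-9, -36), Pow(6068, -1)) = Mul(-24, Pow(6068, -1)) = Mul(-24, Rational(1, 6068)) = Rational(-6, 1517)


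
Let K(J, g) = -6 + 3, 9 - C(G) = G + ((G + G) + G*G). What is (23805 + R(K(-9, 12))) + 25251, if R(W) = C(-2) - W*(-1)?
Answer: 49064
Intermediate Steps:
C(G) = 9 - G² - 3*G (C(G) = 9 - (G + ((G + G) + G*G)) = 9 - (G + (2*G + G²)) = 9 - (G + (G² + 2*G)) = 9 - (G² + 3*G) = 9 + (-G² - 3*G) = 9 - G² - 3*G)
K(J, g) = -3
R(W) = 11 + W (R(W) = (9 - 1*(-2)² - 3*(-2)) - W*(-1) = (9 - 1*4 + 6) - (-1)*W = (9 - 4 + 6) + W = 11 + W)
(23805 + R(K(-9, 12))) + 25251 = (23805 + (11 - 3)) + 25251 = (23805 + 8) + 25251 = 23813 + 25251 = 49064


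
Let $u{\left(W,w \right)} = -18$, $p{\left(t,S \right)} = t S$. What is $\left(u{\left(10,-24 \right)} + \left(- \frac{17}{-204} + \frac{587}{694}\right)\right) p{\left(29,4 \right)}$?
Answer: $- \frac{2061407}{1041} \approx -1980.2$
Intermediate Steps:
$p{\left(t,S \right)} = S t$
$\left(u{\left(10,-24 \right)} + \left(- \frac{17}{-204} + \frac{587}{694}\right)\right) p{\left(29,4 \right)} = \left(-18 + \left(- \frac{17}{-204} + \frac{587}{694}\right)\right) 4 \cdot 29 = \left(-18 + \left(\left(-17\right) \left(- \frac{1}{204}\right) + 587 \cdot \frac{1}{694}\right)\right) 116 = \left(-18 + \left(\frac{1}{12} + \frac{587}{694}\right)\right) 116 = \left(-18 + \frac{3869}{4164}\right) 116 = \left(- \frac{71083}{4164}\right) 116 = - \frac{2061407}{1041}$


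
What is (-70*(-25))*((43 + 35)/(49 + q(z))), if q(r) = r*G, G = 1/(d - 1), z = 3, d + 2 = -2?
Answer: 341250/121 ≈ 2820.2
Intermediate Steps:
d = -4 (d = -2 - 2 = -4)
G = -⅕ (G = 1/(-4 - 1) = 1/(-5) = -⅕ ≈ -0.20000)
q(r) = -r/5 (q(r) = r*(-⅕) = -r/5)
(-70*(-25))*((43 + 35)/(49 + q(z))) = (-70*(-25))*((43 + 35)/(49 - ⅕*3)) = 1750*(78/(49 - ⅗)) = 1750*(78/(242/5)) = 1750*(78*(5/242)) = 1750*(195/121) = 341250/121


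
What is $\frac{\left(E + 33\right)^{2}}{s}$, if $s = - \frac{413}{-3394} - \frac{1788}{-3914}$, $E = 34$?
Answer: $\frac{29816198362}{3842477} \approx 7759.6$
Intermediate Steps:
$s = \frac{3842477}{6642058}$ ($s = \left(-413\right) \left(- \frac{1}{3394}\right) - - \frac{894}{1957} = \frac{413}{3394} + \frac{894}{1957} = \frac{3842477}{6642058} \approx 0.57851$)
$\frac{\left(E + 33\right)^{2}}{s} = \frac{\left(34 + 33\right)^{2}}{\frac{3842477}{6642058}} = 67^{2} \cdot \frac{6642058}{3842477} = 4489 \cdot \frac{6642058}{3842477} = \frac{29816198362}{3842477}$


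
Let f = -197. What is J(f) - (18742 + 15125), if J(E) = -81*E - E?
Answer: -17713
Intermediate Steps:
J(E) = -82*E
J(f) - (18742 + 15125) = -82*(-197) - (18742 + 15125) = 16154 - 1*33867 = 16154 - 33867 = -17713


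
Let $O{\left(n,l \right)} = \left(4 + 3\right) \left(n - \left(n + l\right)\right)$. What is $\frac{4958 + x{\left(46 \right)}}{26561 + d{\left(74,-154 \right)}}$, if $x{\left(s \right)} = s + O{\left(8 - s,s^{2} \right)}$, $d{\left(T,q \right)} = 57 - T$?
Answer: $- \frac{613}{1659} \approx -0.3695$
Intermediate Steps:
$O{\left(n,l \right)} = - 7 l$ ($O{\left(n,l \right)} = 7 \left(n - \left(l + n\right)\right) = 7 \left(- l\right) = - 7 l$)
$x{\left(s \right)} = s - 7 s^{2}$
$\frac{4958 + x{\left(46 \right)}}{26561 + d{\left(74,-154 \right)}} = \frac{4958 + 46 \left(1 - 322\right)}{26561 + \left(57 - 74\right)} = \frac{4958 + 46 \left(-321\right)}{26561 - 17} = \frac{4958 - 14766}{26544} = \left(-9808\right) \frac{1}{26544} = - \frac{613}{1659}$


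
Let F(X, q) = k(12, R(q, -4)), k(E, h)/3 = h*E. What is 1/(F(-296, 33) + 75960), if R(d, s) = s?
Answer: 1/75816 ≈ 1.3190e-5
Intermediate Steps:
k(E, h) = 3*E*h (k(E, h) = 3*(h*E) = 3*(E*h) = 3*E*h)
F(X, q) = -144 (F(X, q) = 3*12*(-4) = -144)
1/(F(-296, 33) + 75960) = 1/(-144 + 75960) = 1/75816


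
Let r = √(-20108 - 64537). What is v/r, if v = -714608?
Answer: 714608*I*√1045/9405 ≈ 2456.2*I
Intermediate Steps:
r = 9*I*√1045 (r = √(-84645) = 9*I*√1045 ≈ 290.94*I)
v/r = -714608*(-I*√1045/9405) = -(-714608)*I*√1045/9405 = 714608*I*√1045/9405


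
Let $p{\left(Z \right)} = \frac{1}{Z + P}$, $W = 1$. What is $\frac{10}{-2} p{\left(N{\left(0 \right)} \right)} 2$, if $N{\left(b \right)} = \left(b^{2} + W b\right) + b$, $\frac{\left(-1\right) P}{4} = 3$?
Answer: $\frac{5}{6} \approx 0.83333$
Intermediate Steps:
$P = -12$ ($P = \left(-4\right) 3 = -12$)
$N{\left(b \right)} = b^{2} + 2 b$ ($N{\left(b \right)} = \left(b^{2} + 1 b\right) + b = \left(b^{2} + b\right) + b = \left(b + b^{2}\right) + b = b^{2} + 2 b$)
$p{\left(Z \right)} = \frac{1}{-12 + Z}$ ($p{\left(Z \right)} = \frac{1}{Z - 12} = \frac{1}{-12 + Z}$)
$\frac{10}{-2} p{\left(N{\left(0 \right)} \right)} 2 = \frac{10 \frac{1}{-2}}{-12 + 0 \left(2 + 0\right)} 2 = \frac{10 \left(- \frac{1}{2}\right)}{-12 + 0 \cdot 2} \cdot 2 = - \frac{5}{-12 + 0} \cdot 2 = - \frac{5}{-12} \cdot 2 = \left(-5\right) \left(- \frac{1}{12}\right) 2 = \frac{5}{12} \cdot 2 = \frac{5}{6}$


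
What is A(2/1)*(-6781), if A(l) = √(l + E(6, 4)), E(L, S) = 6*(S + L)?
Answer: -6781*√62 ≈ -53394.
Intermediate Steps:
E(L, S) = 6*L + 6*S (E(L, S) = 6*(L + S) = 6*L + 6*S)
A(l) = √(60 + l) (A(l) = √(l + (6*6 + 6*4)) = √(l + (36 + 24)) = √(l + 60) = √(60 + l))
A(2/1)*(-6781) = √(60 + 2/1)*(-6781) = √(60 + 2*1)*(-6781) = √(60 + 2)*(-6781) = √62*(-6781) = -6781*√62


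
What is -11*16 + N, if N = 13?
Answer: -163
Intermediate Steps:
-11*16 + N = -11*16 + 13 = -176 + 13 = -163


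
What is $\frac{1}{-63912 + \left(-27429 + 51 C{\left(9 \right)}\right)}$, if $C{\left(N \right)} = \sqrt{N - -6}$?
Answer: $- \frac{199}{18176774} - \frac{\sqrt{15}}{163590966} \approx -1.0972 \cdot 10^{-5}$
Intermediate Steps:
$C{\left(N \right)} = \sqrt{6 + N}$ ($C{\left(N \right)} = \sqrt{N + 6} = \sqrt{6 + N}$)
$\frac{1}{-63912 + \left(-27429 + 51 C{\left(9 \right)}\right)} = \frac{1}{-63912 - \left(27429 - 51 \sqrt{6 + 9}\right)} = \frac{1}{-63912 - \left(27429 - 51 \sqrt{15}\right)} = \frac{1}{-91341 + 51 \sqrt{15}}$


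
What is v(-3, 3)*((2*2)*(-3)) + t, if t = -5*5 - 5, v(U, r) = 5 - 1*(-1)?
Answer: -102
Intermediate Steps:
v(U, r) = 6 (v(U, r) = 5 + 1 = 6)
t = -30 (t = -25 - 5 = -30)
v(-3, 3)*((2*2)*(-3)) + t = 6*((2*2)*(-3)) - 30 = 6*(4*(-3)) - 30 = 6*(-12) - 30 = -72 - 30 = -102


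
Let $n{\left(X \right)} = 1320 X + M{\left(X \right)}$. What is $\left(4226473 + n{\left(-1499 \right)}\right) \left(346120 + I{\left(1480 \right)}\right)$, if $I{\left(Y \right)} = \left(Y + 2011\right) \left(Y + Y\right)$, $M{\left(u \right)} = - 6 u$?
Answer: $24101311630760$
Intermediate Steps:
$I{\left(Y \right)} = 2 Y \left(2011 + Y\right)$ ($I{\left(Y \right)} = \left(2011 + Y\right) 2 Y = 2 Y \left(2011 + Y\right)$)
$n{\left(X \right)} = 1314 X$ ($n{\left(X \right)} = 1320 X - 6 X = 1314 X$)
$\left(4226473 + n{\left(-1499 \right)}\right) \left(346120 + I{\left(1480 \right)}\right) = \left(4226473 + 1314 \left(-1499\right)\right) \left(346120 + 2 \cdot 1480 \left(2011 + 1480\right)\right) = \left(4226473 - 1969686\right) \left(346120 + 2 \cdot 1480 \cdot 3491\right) = 2256787 \left(346120 + 10333360\right) = 2256787 \cdot 10679480 = 24101311630760$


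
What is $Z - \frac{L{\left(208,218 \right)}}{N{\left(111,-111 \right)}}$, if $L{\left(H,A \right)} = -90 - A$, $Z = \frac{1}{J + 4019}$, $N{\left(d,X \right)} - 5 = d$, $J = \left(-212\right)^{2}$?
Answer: $\frac{3770180}{1419927} \approx 2.6552$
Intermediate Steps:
$J = 44944$
$N{\left(d,X \right)} = 5 + d$
$Z = \frac{1}{48963}$ ($Z = \frac{1}{44944 + 4019} = \frac{1}{48963} \approx 2.0424 \cdot 10^{-5}$)
$Z - \frac{L{\left(208,218 \right)}}{N{\left(111,-111 \right)}} = \frac{1}{48963} - \frac{-90 - 218}{5 + 111} = \frac{1}{48963} - \frac{-90 - 218}{116} = \frac{1}{48963} - \left(-308\right) \frac{1}{116} = \frac{1}{48963} - - \frac{77}{29} = \frac{1}{48963} + \frac{77}{29} = \frac{3770180}{1419927}$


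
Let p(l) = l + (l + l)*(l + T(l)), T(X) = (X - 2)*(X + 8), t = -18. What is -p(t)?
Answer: 6570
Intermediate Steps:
T(X) = (-2 + X)*(8 + X)
p(l) = l + 2*l*(-16 + l**2 + 7*l) (p(l) = l + (l + l)*(l + (-16 + l**2 + 6*l)) = l + (2*l)*(-16 + l**2 + 7*l) = l + 2*l*(-16 + l**2 + 7*l))
-p(t) = -(-18)*(-31 + 2*(-18)**2 + 14*(-18)) = -(-18)*(-31 + 2*324 - 252) = -(-18)*(-31 + 648 - 252) = -(-18)*365 = -1*(-6570) = 6570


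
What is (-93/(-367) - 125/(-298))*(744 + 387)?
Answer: 83229159/109366 ≈ 761.01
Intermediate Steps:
(-93/(-367) - 125/(-298))*(744 + 387) = (-93*(-1/367) - 125*(-1/298))*1131 = (93/367 + 125/298)*1131 = (73589/109366)*1131 = 83229159/109366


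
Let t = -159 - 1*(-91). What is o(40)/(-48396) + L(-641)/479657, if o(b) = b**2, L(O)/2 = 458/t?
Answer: -3264438271/98657290731 ≈ -0.033089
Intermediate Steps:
t = -68 (t = -159 + 91 = -68)
L(O) = -229/17 (L(O) = 2*(458/(-68)) = 2*(458*(-1/68)) = 2*(-229/34) = -229/17)
o(40)/(-48396) + L(-641)/479657 = 40**2/(-48396) - 229/17/479657 = 1600*(-1/48396) - 229/17*1/479657 = -400/12099 - 229/8154169 = -3264438271/98657290731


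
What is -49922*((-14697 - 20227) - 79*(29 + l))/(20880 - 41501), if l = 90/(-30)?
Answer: -1846015716/20621 ≈ -89521.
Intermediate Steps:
l = -3 (l = 90*(-1/30) = -3)
-49922*((-14697 - 20227) - 79*(29 + l))/(20880 - 41501) = -49922*((-14697 - 20227) - 79*(29 - 3))/(20880 - 41501) = -49922/((-20621/(-34924 - 79*26))) = -49922/((-20621/(-34924 - 2054))) = -49922/((-20621/(-36978))) = -49922/((-20621*(-1/36978))) = -49922/20621/36978 = -49922*36978/20621 = -1846015716/20621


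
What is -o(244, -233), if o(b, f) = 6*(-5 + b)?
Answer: -1434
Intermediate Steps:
o(b, f) = -30 + 6*b
-o(244, -233) = -(-30 + 6*244) = -(-30 + 1464) = -1*1434 = -1434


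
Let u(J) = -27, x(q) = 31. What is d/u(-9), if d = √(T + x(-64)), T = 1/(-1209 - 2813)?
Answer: -√501466982/108594 ≈ -0.20621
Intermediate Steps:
T = -1/4022 (T = 1/(-4022) = -1/4022 ≈ -0.00024863)
d = √501466982/4022 (d = √(-1/4022 + 31) = √(124681/4022) = √501466982/4022 ≈ 5.5677)
d/u(-9) = (√501466982/4022)/(-27) = (√501466982/4022)*(-1/27) = -√501466982/108594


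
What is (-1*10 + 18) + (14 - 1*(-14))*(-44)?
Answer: -1224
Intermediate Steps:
(-1*10 + 18) + (14 - 1*(-14))*(-44) = (-10 + 18) + (14 + 14)*(-44) = 8 + 28*(-44) = 8 - 1232 = -1224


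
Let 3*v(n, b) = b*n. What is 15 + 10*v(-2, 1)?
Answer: 25/3 ≈ 8.3333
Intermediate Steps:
v(n, b) = b*n/3 (v(n, b) = (b*n)/3 = b*n/3)
15 + 10*v(-2, 1) = 15 + 10*((1/3)*1*(-2)) = 15 + 10*(-2/3) = 15 - 20/3 = 25/3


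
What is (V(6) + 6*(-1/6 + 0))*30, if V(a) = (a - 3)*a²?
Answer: 3210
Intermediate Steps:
V(a) = a²*(-3 + a) (V(a) = (-3 + a)*a² = a²*(-3 + a))
(V(6) + 6*(-1/6 + 0))*30 = (6²*(-3 + 6) + 6*(-1/6 + 0))*30 = (36*3 + 6*(-1*⅙ + 0))*30 = (108 + 6*(-⅙ + 0))*30 = (108 + 6*(-⅙))*30 = (108 - 1)*30 = 107*30 = 3210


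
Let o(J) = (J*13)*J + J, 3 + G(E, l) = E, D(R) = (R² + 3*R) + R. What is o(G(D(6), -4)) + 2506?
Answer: 44800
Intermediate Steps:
D(R) = R² + 4*R
G(E, l) = -3 + E
o(J) = J + 13*J² (o(J) = (13*J)*J + J = 13*J² + J = J + 13*J²)
o(G(D(6), -4)) + 2506 = (-3 + 6*(4 + 6))*(1 + 13*(-3 + 6*(4 + 6))) + 2506 = (-3 + 6*10)*(1 + 13*(-3 + 6*10)) + 2506 = (-3 + 60)*(1 + 13*(-3 + 60)) + 2506 = 57*(1 + 13*57) + 2506 = 57*(1 + 741) + 2506 = 57*742 + 2506 = 42294 + 2506 = 44800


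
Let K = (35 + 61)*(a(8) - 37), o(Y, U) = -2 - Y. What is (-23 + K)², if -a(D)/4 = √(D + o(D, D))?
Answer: 12485713 + 2745600*I*√2 ≈ 1.2486e+7 + 3.8829e+6*I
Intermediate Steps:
a(D) = -4*I*√2 (a(D) = -4*√(D + (-2 - D)) = -4*I*√2)
K = -3552 - 384*I*√2 (K = (35 + 61)*(-4*I*√2 - 37) = 96*(-37 - 4*I*√2) = -3552 - 384*I*√2 ≈ -3552.0 - 543.06*I)
(-23 + K)² = (-23 + (-3552 - 384*I*√2))² = (-3575 - 384*I*√2)²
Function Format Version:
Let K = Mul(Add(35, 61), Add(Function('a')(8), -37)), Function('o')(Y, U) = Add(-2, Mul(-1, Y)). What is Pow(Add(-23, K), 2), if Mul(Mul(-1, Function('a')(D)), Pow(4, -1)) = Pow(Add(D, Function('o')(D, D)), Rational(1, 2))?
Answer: Add(12485713, Mul(2745600, I, Pow(2, Rational(1, 2)))) ≈ Add(1.2486e+7, Mul(3.8829e+6, I))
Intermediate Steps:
Function('a')(D) = Mul(-4, I, Pow(2, Rational(1, 2))) (Function('a')(D) = Mul(-4, Pow(Add(D, Add(-2, Mul(-1, D))), Rational(1, 2))) = Mul(-4, Pow(-2, Rational(1, 2))) = Mul(-4, Mul(I, Pow(2, Rational(1, 2)))) = Mul(-4, I, Pow(2, Rational(1, 2))))
K = Add(-3552, Mul(-384, I, Pow(2, Rational(1, 2)))) (K = Mul(Add(35, 61), Add(Mul(-4, I, Pow(2, Rational(1, 2))), -37)) = Mul(96, Add(-37, Mul(-4, I, Pow(2, Rational(1, 2))))) = Add(-3552, Mul(-384, I, Pow(2, Rational(1, 2)))) ≈ Add(-3552.0, Mul(-543.06, I)))
Pow(Add(-23, K), 2) = Pow(Add(-23, Add(-3552, Mul(-384, I, Pow(2, Rational(1, 2))))), 2) = Pow(Add(-3575, Mul(-384, I, Pow(2, Rational(1, 2)))), 2)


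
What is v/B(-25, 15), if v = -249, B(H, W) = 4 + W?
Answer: -249/19 ≈ -13.105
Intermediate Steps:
v/B(-25, 15) = -249/(4 + 15) = -249/19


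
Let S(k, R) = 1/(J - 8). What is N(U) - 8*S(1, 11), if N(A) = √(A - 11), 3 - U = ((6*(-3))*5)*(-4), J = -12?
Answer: ⅖ + 4*I*√23 ≈ 0.4 + 19.183*I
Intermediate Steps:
U = -357 (U = 3 - (6*(-3))*5*(-4) = 3 - (-18*5)*(-4) = 3 - (-90)*(-4) = 3 - 1*360 = 3 - 360 = -357)
S(k, R) = -1/20 (S(k, R) = 1/(-12 - 8) = 1/(-20) = -1/20)
N(A) = √(-11 + A)
N(U) - 8*S(1, 11) = √(-11 - 357) - 8*(-1/20) = √(-368) + ⅖ = 4*I*√23 + ⅖ = ⅖ + 4*I*√23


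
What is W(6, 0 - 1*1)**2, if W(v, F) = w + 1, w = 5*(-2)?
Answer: 81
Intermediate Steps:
w = -10
W(v, F) = -9 (W(v, F) = -10 + 1 = -9)
W(6, 0 - 1*1)**2 = (-9)**2 = 81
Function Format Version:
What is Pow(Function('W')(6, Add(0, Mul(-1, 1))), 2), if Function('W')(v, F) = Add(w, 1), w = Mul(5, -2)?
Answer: 81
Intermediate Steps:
w = -10
Function('W')(v, F) = -9 (Function('W')(v, F) = Add(-10, 1) = -9)
Pow(Function('W')(6, Add(0, Mul(-1, 1))), 2) = Pow(-9, 2) = 81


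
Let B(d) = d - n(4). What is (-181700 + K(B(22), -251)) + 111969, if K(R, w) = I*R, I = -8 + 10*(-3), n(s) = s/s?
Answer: -70529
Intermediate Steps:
n(s) = 1
B(d) = -1 + d (B(d) = d - 1*1 = d - 1 = -1 + d)
I = -38 (I = -8 - 30 = -38)
K(R, w) = -38*R
(-181700 + K(B(22), -251)) + 111969 = (-181700 - 38*(-1 + 22)) + 111969 = (-181700 - 38*21) + 111969 = (-181700 - 798) + 111969 = -182498 + 111969 = -70529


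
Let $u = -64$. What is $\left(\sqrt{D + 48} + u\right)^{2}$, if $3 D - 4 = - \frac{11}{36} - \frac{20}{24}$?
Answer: $\frac{\left(1152 - \sqrt{15861}\right)^{2}}{324} \approx 3249.4$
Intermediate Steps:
$D = \frac{103}{108}$ ($D = \frac{4}{3} + \frac{- \frac{11}{36} - \frac{20}{24}}{3} = \frac{4}{3} + \frac{\left(-11\right) \frac{1}{36} - \frac{5}{6}}{3} = \frac{4}{3} + \frac{- \frac{11}{36} - \frac{5}{6}}{3} = \frac{4}{3} + \frac{1}{3} \left(- \frac{41}{36}\right) = \frac{4}{3} - \frac{41}{108} = \frac{103}{108} \approx 0.9537$)
$\left(\sqrt{D + 48} + u\right)^{2} = \left(\sqrt{\frac{103}{108} + 48} - 64\right)^{2} = \left(\sqrt{\frac{5287}{108}} - 64\right)^{2} = \left(\frac{\sqrt{15861}}{18} - 64\right)^{2} = \left(-64 + \frac{\sqrt{15861}}{18}\right)^{2}$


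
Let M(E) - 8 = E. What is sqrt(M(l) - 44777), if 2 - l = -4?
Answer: I*sqrt(44763) ≈ 211.57*I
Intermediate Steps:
l = 6 (l = 2 - 1*(-4) = 2 + 4 = 6)
M(E) = 8 + E
sqrt(M(l) - 44777) = sqrt((8 + 6) - 44777) = sqrt(14 - 44777) = sqrt(-44763) = I*sqrt(44763)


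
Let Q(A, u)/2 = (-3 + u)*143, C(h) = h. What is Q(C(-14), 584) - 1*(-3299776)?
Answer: 3465942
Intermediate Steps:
Q(A, u) = -858 + 286*u (Q(A, u) = 2*((-3 + u)*143) = 2*(-429 + 143*u) = -858 + 286*u)
Q(C(-14), 584) - 1*(-3299776) = (-858 + 286*584) - 1*(-3299776) = (-858 + 167024) + 3299776 = 166166 + 3299776 = 3465942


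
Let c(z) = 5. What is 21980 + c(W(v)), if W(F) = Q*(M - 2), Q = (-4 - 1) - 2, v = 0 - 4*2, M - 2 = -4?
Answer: 21985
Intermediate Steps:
M = -2 (M = 2 - 4 = -2)
v = -8 (v = 0 - 8 = -8)
Q = -7 (Q = -5 - 2 = -7)
W(F) = 28 (W(F) = -7*(-2 - 2) = -7*(-4) = 28)
21980 + c(W(v)) = 21980 + 5 = 21985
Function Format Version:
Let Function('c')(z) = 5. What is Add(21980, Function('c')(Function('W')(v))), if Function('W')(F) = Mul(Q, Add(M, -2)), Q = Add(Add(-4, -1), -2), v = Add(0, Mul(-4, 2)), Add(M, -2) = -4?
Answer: 21985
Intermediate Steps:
M = -2 (M = Add(2, -4) = -2)
v = -8 (v = Add(0, -8) = -8)
Q = -7 (Q = Add(-5, -2) = -7)
Function('W')(F) = 28 (Function('W')(F) = Mul(-7, Add(-2, -2)) = Mul(-7, -4) = 28)
Add(21980, Function('c')(Function('W')(v))) = Add(21980, 5) = 21985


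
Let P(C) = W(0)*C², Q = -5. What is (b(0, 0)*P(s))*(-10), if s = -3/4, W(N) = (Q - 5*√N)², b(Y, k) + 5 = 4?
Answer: 1125/8 ≈ 140.63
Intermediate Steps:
b(Y, k) = -1 (b(Y, k) = -5 + 4 = -1)
W(N) = (-5 - 5*√N)²
s = -¾ (s = -3*¼ = -¾ ≈ -0.75000)
P(C) = 25*C² (P(C) = (25*(1 + √0)²)*C² = (25*(1 + 0)²)*C² = (25*1²)*C² = (25*1)*C² = 25*C²)
(b(0, 0)*P(s))*(-10) = -25*(-¾)²*(-10) = -25*9/16*(-10) = -1*225/16*(-10) = -225/16*(-10) = 1125/8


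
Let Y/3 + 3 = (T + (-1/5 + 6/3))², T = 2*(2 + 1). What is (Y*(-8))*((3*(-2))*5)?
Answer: 208224/5 ≈ 41645.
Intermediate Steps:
T = 6 (T = 2*3 = 6)
Y = 4338/25 (Y = -9 + 3*(6 + (-1/5 + 6/3))² = -9 + 3*(6 + (-1*⅕ + 6*(⅓)))² = -9 + 3*(6 + (-⅕ + 2))² = -9 + 3*(6 + 9/5)² = -9 + 3*(39/5)² = -9 + 3*(1521/25) = -9 + 4563/25 = 4338/25 ≈ 173.52)
(Y*(-8))*((3*(-2))*5) = ((4338/25)*(-8))*((3*(-2))*5) = -(-208224)*5/25 = -34704/25*(-30) = 208224/5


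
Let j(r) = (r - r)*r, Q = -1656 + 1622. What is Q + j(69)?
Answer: -34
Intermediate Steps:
Q = -34
j(r) = 0 (j(r) = 0*r = 0)
Q + j(69) = -34 + 0 = -34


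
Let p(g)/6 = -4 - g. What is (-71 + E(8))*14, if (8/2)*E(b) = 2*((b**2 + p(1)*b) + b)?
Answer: -2170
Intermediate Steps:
p(g) = -24 - 6*g (p(g) = 6*(-4 - g) = -24 - 6*g)
E(b) = b**2/2 - 29*b/2 (E(b) = (2*((b**2 + (-24 - 6*1)*b) + b))/4 = (2*((b**2 + (-24 - 6)*b) + b))/4 = (2*((b**2 - 30*b) + b))/4 = (2*(b**2 - 29*b))/4 = (-58*b + 2*b**2)/4 = b**2/2 - 29*b/2)
(-71 + E(8))*14 = (-71 + (1/2)*8*(-29 + 8))*14 = (-71 + (1/2)*8*(-21))*14 = (-71 - 84)*14 = -155*14 = -2170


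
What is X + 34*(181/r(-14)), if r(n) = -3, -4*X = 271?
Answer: -25429/12 ≈ -2119.1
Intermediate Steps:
X = -271/4 (X = -¼*271 = -271/4 ≈ -67.750)
X + 34*(181/r(-14)) = -271/4 + 34*(181/(-3)) = -271/4 + 34*(181*(-⅓)) = -271/4 + 34*(-181/3) = -271/4 - 6154/3 = -25429/12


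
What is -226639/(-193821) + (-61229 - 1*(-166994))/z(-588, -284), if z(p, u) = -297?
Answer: -206385518/581463 ≈ -354.94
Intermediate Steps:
-226639/(-193821) + (-61229 - 1*(-166994))/z(-588, -284) = -226639/(-193821) + (-61229 - 1*(-166994))/(-297) = -226639*(-1/193821) + (-61229 + 166994)*(-1/297) = 226639/193821 + 105765*(-1/297) = 226639/193821 - 3205/9 = -206385518/581463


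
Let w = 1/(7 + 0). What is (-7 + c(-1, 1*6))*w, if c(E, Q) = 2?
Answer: -5/7 ≈ -0.71429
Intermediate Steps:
w = ⅐ (w = 1/7 = ⅐ ≈ 0.14286)
(-7 + c(-1, 1*6))*w = (-7 + 2)*(⅐) = -5*⅐ = -5/7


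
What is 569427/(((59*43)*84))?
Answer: 189809/71036 ≈ 2.6720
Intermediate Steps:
569427/(((59*43)*84)) = 569427/((2537*84)) = 569427/213108 = 569427*(1/213108) = 189809/71036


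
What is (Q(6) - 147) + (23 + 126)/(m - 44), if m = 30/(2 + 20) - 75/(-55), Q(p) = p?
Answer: -65653/454 ≈ -144.61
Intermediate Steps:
m = 30/11 (m = 30/22 - 75*(-1/55) = 30*(1/22) + 15/11 = 15/11 + 15/11 = 30/11 ≈ 2.7273)
(Q(6) - 147) + (23 + 126)/(m - 44) = (6 - 147) + (23 + 126)/(30/11 - 44) = -141 + 149/(-454/11) = -141 + 149*(-11/454) = -141 - 1639/454 = -65653/454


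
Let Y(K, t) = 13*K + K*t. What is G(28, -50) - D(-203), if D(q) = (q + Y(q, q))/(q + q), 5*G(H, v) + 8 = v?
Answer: 829/10 ≈ 82.900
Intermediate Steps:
G(H, v) = -8/5 + v/5
D(q) = (q + q*(13 + q))/(2*q) (D(q) = (q + q*(13 + q))/(q + q) = (q + q*(13 + q))/((2*q)) = (q + q*(13 + q))*(1/(2*q)) = (q + q*(13 + q))/(2*q))
G(28, -50) - D(-203) = (-8/5 + (1/5)*(-50)) - (7 + (1/2)*(-203)) = (-8/5 - 10) - (7 - 203/2) = -58/5 - 1*(-189/2) = -58/5 + 189/2 = 829/10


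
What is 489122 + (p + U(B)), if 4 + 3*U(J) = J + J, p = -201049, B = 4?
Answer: 864223/3 ≈ 2.8807e+5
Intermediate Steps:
U(J) = -4/3 + 2*J/3 (U(J) = -4/3 + (J + J)/3 = -4/3 + (2*J)/3 = -4/3 + 2*J/3)
489122 + (p + U(B)) = 489122 + (-201049 + (-4/3 + (⅔)*4)) = 489122 + (-201049 + (-4/3 + 8/3)) = 489122 + (-201049 + 4/3) = 489122 - 603143/3 = 864223/3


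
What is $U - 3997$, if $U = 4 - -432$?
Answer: $-3561$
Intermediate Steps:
$U = 436$ ($U = 4 + 432 = 436$)
$U - 3997 = 436 - 3997 = -3561$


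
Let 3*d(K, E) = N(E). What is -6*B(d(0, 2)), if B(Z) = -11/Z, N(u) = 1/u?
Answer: 396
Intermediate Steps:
d(K, E) = 1/(3*E)
-6*B(d(0, 2)) = -(-66)/((1/3)/2) = -(-66)/((1/3)*(1/2)) = -(-66)/1/6 = -(-66)*6 = -6*(-66) = 396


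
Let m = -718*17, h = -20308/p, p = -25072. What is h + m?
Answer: -76502131/6268 ≈ -12205.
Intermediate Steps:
h = 5077/6268 (h = -20308/(-25072) = -20308*(-1/25072) = 5077/6268 ≈ 0.80999)
m = -12206
h + m = 5077/6268 - 12206 = -76502131/6268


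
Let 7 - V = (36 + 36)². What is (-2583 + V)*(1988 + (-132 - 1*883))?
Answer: -7550480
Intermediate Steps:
V = -5177 (V = 7 - (36 + 36)² = 7 - 1*72² = 7 - 1*5184 = 7 - 5184 = -5177)
(-2583 + V)*(1988 + (-132 - 1*883)) = (-2583 - 5177)*(1988 + (-132 - 1*883)) = -7760*(1988 + (-132 - 883)) = -7760*(1988 - 1015) = -7760*973 = -7550480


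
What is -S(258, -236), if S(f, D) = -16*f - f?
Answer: 4386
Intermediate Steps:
S(f, D) = -17*f
-S(258, -236) = -(-17)*258 = -1*(-4386) = 4386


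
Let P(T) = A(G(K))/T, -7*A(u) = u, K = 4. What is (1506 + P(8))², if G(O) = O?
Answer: 444492889/196 ≈ 2.2678e+6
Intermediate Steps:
A(u) = -u/7
P(T) = -4/(7*T) (P(T) = (-⅐*4)/T = -4/(7*T))
(1506 + P(8))² = (1506 - 4/7/8)² = (1506 - 4/7*⅛)² = (1506 - 1/14)² = (21083/14)² = 444492889/196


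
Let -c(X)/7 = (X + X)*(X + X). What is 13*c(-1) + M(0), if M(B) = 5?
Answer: -359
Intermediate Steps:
c(X) = -28*X² (c(X) = -7*(X + X)*(X + X) = -7*2*X*2*X = -28*X²)
13*c(-1) + M(0) = 13*(-28*(-1)²) + 5 = 13*(-28*1) + 5 = 13*(-28) + 5 = -364 + 5 = -359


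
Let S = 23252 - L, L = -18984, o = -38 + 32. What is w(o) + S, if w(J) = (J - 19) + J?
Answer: 42205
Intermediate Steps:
o = -6
w(J) = -19 + 2*J (w(J) = (-19 + J) + J = -19 + 2*J)
S = 42236 (S = 23252 - 1*(-18984) = 23252 + 18984 = 42236)
w(o) + S = (-19 + 2*(-6)) + 42236 = (-19 - 12) + 42236 = -31 + 42236 = 42205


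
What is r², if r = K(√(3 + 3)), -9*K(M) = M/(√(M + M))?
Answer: √6/162 ≈ 0.015120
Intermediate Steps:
K(M) = -√2*√M/18 (K(M) = -M/(9*(√(M + M))) = -M/(9*(√(2*M))) = -M/(9*(√2*√M)) = -M*√2/(2*√M)/9 = -√2*√M/18)
r = -2^(¾)*3^(¼)/18 (r = -√2*√(√(3 + 3))/18 = -√2*√(√6)/18 = -√2*6^(¼)/18 = -2^(¾)*3^(¼)/18 ≈ -0.12296)
r² = (-2^(¾)*3^(¼)/18)² = √6/162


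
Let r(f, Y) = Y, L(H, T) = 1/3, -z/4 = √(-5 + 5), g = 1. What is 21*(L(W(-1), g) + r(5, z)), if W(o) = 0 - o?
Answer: 7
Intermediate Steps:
W(o) = -o
z = 0 (z = -4*√(-5 + 5) = -4*√0 = -4*0 = 0)
L(H, T) = ⅓ (L(H, T) = 1*(⅓) = ⅓)
21*(L(W(-1), g) + r(5, z)) = 21*(⅓ + 0) = 21*(⅓) = 7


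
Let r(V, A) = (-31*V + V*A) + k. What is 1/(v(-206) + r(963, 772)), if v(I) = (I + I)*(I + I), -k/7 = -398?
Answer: 1/886113 ≈ 1.1285e-6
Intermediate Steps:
k = 2786 (k = -7*(-398) = 2786)
v(I) = 4*I² (v(I) = (2*I)*(2*I) = 4*I²)
r(V, A) = 2786 - 31*V + A*V (r(V, A) = (-31*V + V*A) + 2786 = (-31*V + A*V) + 2786 = 2786 - 31*V + A*V)
1/(v(-206) + r(963, 772)) = 1/(4*(-206)² + (2786 - 31*963 + 772*963)) = 1/(4*42436 + (2786 - 29853 + 743436)) = 1/(169744 + 716369) = 1/886113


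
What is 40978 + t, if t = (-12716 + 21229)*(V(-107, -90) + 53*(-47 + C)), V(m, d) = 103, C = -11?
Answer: -25251145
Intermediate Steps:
t = -25292123 (t = (-12716 + 21229)*(103 + 53*(-47 - 11)) = 8513*(103 + 53*(-58)) = 8513*(103 - 3074) = 8513*(-2971) = -25292123)
40978 + t = 40978 - 25292123 = -25251145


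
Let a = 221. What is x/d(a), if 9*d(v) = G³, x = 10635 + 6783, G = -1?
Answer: -156762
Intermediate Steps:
x = 17418
d(v) = -⅑ (d(v) = (⅑)*(-1)³ = (⅑)*(-1) = -⅑)
x/d(a) = 17418/(-⅑) = 17418*(-9) = -156762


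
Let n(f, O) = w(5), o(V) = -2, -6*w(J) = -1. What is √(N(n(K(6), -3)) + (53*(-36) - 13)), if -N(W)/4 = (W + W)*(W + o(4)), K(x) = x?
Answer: I*√17267/3 ≈ 43.801*I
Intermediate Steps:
w(J) = ⅙ (w(J) = -⅙*(-1) = ⅙)
n(f, O) = ⅙
N(W) = -8*W*(-2 + W) (N(W) = -4*(W + W)*(W - 2) = -4*2*W*(-2 + W) = -8*W*(-2 + W))
√(N(n(K(6), -3)) + (53*(-36) - 13)) = √(8*(⅙)*(2 - 1*⅙) + (53*(-36) - 13)) = √(8*(⅙)*(2 - ⅙) + (-1908 - 13)) = √(8*(⅙)*(11/6) - 1921) = √(22/9 - 1921) = √(-17267/9) = I*√17267/3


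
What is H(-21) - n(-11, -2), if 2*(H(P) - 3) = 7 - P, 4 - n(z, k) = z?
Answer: 2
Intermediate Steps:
n(z, k) = 4 - z
H(P) = 13/2 - P/2 (H(P) = 3 + (7 - P)/2 = 3 + (7/2 - P/2) = 13/2 - P/2)
H(-21) - n(-11, -2) = (13/2 - 1/2*(-21)) - (4 - 1*(-11)) = (13/2 + 21/2) - (4 + 11) = 17 - 1*15 = 17 - 15 = 2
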